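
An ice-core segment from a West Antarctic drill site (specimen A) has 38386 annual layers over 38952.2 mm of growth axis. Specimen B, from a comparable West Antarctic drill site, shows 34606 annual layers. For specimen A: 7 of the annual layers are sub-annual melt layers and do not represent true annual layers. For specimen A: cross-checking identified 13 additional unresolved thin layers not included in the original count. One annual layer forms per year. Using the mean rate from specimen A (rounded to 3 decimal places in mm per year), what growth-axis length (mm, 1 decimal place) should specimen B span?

35125.1 mm

Specimen A: true annual layer count = 38386 − 7 + 13 = 38392.
A: Mean rate = 38952.2 mm / 38392 years ≈ 1.015 mm per year.
Length of B = 1.015 × 34606 = 35125.1 mm.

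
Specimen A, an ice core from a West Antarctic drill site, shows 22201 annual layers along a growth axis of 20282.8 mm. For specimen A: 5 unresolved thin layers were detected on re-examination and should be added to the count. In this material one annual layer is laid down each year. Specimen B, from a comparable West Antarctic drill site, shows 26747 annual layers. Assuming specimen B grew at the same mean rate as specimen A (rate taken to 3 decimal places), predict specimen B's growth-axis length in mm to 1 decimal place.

Specimen A: true annual layer count = 22201 + 5 = 22206.
A: Extension rate ≈ 20282.8 / 22206 = 0.913 mm per year.
B's length ≈ 0.913 × 26747 = 24420.0 mm.

24420.0 mm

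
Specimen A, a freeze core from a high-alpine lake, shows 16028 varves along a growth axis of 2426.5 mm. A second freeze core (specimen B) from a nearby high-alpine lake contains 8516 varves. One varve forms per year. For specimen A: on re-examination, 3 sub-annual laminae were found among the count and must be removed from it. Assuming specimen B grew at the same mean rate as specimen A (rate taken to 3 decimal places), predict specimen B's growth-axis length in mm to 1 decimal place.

Specimen A: correcting the raw count gives 16028 − 3 = 16025 true varves.
A: Extension rate ≈ 2426.5 / 16025 = 0.151 mm/year.
For B, 0.151 mm/year × 8516 years = 1285.9 mm.

1285.9 mm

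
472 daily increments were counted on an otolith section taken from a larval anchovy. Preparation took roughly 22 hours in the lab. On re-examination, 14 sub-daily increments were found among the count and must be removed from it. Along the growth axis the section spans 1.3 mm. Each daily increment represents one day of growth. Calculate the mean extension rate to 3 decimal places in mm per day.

0.003 mm per day

After corrections the count is 472 − 14 = 458 daily increments.
1.3 mm over 458 days gives 1.3 / 458 ≈ 0.003 mm per day.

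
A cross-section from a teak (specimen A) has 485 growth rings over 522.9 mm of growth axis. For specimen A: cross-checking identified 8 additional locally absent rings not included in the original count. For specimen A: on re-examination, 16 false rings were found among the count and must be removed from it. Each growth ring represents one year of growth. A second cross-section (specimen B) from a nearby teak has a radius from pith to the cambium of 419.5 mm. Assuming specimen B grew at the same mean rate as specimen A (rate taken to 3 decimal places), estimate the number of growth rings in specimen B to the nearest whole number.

383 growth rings

Specimen A: correcting the raw count gives 485 − 16 + 8 = 477 true growth rings.
A: 522.9 mm over 477 years gives 522.9 / 477 ≈ 1.096 mm/year.
For B, 419.5 / 1.096 = 382.76 years ≈ 383 growth rings.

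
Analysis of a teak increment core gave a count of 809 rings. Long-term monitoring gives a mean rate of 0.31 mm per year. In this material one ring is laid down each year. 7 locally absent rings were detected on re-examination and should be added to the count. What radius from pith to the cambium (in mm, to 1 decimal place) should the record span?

253.0 mm

True ring count = 809 + 7 = 816.
816 years at 0.31 mm/year gives 0.31 × 816 = 253.0 mm.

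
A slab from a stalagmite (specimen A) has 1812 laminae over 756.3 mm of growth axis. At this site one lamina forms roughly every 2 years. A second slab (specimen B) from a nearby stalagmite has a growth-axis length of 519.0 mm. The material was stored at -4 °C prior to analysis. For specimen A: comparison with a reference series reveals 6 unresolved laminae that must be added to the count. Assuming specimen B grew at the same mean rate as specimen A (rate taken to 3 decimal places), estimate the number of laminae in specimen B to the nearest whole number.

Specimen A: true lamina count = 1812 + 6 = 1818.
Specimen A: multiplying by 2 years per lamina: 1818 × 2 = 3636 years.
A: Mean rate = 756.3 mm / 3636 years ≈ 0.208 mm/year.
B spans 519.0 / 0.208 = 2495.19 years; at 2 years per lamina that is 2495.19 / 2 ≈ 1248 laminae.

1248 laminae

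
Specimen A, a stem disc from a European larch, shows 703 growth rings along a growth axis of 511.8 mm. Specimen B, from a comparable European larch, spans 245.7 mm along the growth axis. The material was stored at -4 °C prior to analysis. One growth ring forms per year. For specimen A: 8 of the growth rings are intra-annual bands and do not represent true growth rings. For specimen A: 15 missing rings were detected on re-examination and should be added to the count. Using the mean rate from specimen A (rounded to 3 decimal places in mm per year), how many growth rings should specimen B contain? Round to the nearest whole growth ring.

Specimen A: adjusted count: 703 − 8 + 15 = 710 growth rings.
A: 511.8 mm over 710 years gives 511.8 / 710 ≈ 0.721 mm/yr.
B spans 245.7 / 0.721 = 340.78 years ≈ 341 growth rings.

341 growth rings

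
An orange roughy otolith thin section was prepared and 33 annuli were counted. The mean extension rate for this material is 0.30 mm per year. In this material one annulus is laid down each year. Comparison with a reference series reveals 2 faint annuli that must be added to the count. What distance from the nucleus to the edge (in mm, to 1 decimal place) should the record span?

Adjusted count: 33 + 2 = 35 annuli.
Predicted length = 0.30 mm/year × 35 years = 10.5 mm.

10.5 mm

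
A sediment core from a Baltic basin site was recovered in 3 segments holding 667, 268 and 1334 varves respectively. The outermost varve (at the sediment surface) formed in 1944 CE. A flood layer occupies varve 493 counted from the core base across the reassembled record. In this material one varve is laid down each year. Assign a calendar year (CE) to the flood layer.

Total varves = 667 + 268 + 1334 = 2269.
Between varve 493 and the sediment surface there are 2269 − 493 = 1776 varves.
1944 − 1776 = 168 CE.

168 CE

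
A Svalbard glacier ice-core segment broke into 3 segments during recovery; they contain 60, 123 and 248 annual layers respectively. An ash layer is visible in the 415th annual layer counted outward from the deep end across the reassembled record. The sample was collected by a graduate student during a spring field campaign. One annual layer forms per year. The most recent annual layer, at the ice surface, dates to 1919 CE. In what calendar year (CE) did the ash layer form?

Total annual layers = 60 + 123 + 248 = 431.
431 − 415 = 16 annual layers lie beyond the ash layer toward the ice surface.
Counting back 16 years from 1919 CE places the ash layer in 1919 − 16 = 1903 CE.

1903 CE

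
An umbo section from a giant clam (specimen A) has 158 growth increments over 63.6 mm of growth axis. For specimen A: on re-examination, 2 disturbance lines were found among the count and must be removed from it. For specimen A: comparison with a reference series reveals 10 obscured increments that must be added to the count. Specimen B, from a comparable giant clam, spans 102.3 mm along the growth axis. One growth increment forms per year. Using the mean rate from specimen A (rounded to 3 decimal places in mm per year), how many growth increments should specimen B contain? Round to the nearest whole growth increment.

267 growth increments

Specimen A: correcting the raw count gives 158 − 2 + 10 = 166 true growth increments.
A: 63.6 mm over 166 years gives 63.6 / 166 ≈ 0.383 mm/year.
Specimen B: 102.3 mm / 0.383 mm per year = 267.10 years ≈ 267 growth increments.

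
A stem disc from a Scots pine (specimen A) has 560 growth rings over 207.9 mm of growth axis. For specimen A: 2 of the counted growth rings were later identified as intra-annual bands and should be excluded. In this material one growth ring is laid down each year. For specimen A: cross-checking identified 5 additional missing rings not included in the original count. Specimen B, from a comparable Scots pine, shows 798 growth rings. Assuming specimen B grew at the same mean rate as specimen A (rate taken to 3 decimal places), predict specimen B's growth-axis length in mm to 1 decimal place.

294.5 mm

Specimen A: correcting the raw count gives 560 − 2 + 5 = 563 true growth rings.
A: 207.9 mm over 563 years gives 207.9 / 563 ≈ 0.369 mm per year.
B's length ≈ 0.369 × 798 = 294.5 mm.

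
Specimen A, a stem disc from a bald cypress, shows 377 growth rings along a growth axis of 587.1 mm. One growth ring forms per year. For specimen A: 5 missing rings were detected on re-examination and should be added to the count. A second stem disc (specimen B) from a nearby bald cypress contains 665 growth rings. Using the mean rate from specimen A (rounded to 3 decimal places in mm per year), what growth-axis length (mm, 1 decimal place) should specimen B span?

Specimen A: adjusted count: 377 + 5 = 382 growth rings.
A: Mean rate = 587.1 mm / 382 years ≈ 1.537 mm per year.
Length of B = 1.537 × 665 = 1022.1 mm.

1022.1 mm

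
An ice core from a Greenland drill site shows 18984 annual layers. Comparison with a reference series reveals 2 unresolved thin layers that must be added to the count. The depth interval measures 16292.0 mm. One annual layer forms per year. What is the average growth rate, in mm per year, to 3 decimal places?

0.858 mm per year

After corrections the count is 18984 + 2 = 18986 annual layers.
Extension rate ≈ 16292.0 / 18986 = 0.858 mm per year.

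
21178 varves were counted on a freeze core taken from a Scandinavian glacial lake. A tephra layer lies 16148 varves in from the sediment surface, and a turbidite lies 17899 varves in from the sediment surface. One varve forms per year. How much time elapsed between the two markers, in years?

1751 yr

Separation: 17899 − 16148 = 1751 varves.
One varve per year makes the interval 1751 years.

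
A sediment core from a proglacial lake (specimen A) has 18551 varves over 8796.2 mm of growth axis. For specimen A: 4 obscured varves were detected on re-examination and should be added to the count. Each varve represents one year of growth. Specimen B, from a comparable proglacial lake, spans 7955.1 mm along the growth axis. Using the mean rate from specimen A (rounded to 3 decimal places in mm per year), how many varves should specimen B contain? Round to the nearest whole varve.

Specimen A: true varve count = 18551 + 4 = 18555.
A: 8796.2 mm over 18555 years gives 8796.2 / 18555 ≈ 0.474 mm per year.
B spans 7955.1 / 0.474 = 16782.91 years ≈ 16783 varves.

16783 varves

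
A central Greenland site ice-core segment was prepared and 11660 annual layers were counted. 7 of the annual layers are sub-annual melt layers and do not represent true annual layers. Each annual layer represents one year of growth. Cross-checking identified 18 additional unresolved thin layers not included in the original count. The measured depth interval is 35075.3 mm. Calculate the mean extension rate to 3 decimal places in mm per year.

True annual layer count = 11660 − 7 + 18 = 11671.
Extension rate ≈ 35075.3 / 11671 = 3.005 mm per year.

3.005 mm per year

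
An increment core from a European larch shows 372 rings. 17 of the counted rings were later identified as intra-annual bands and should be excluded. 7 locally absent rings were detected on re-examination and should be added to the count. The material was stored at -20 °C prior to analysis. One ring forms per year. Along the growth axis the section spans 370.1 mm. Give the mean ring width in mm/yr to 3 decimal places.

Correcting the raw count gives 372 − 17 + 7 = 362 true rings.
Extension rate ≈ 370.1 / 362 = 1.022 mm/yr.

1.022 mm/yr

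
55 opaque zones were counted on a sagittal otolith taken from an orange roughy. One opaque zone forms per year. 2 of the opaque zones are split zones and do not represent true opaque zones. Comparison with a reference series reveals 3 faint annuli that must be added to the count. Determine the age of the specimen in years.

Correcting the raw count gives 55 − 2 + 3 = 56 true opaque zones.
With a one-to-one opaque zone periodicity this is 56 years.

56 years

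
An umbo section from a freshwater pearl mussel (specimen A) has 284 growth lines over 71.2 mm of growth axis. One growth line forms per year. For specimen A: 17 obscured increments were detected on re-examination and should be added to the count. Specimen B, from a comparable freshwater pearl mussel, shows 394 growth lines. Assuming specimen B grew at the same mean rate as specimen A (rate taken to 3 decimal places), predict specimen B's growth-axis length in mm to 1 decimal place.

93.4 mm

Specimen A: after corrections the count is 284 + 17 = 301 growth lines.
A: Mean rate = 71.2 mm / 301 years ≈ 0.237 mm/yr.
For B, 0.237 mm/year × 394 years = 93.4 mm.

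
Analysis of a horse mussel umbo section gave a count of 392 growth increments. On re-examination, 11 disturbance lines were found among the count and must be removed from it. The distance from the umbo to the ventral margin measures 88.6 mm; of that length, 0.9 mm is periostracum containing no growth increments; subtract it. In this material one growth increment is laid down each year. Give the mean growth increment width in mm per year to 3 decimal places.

0.230 mm per year

Correcting the raw count gives 392 − 11 = 381 true growth increments.
Net length = 88.6 − 0.9 = 87.7 mm.
Extension rate ≈ 87.7 / 381 = 0.230 mm per year.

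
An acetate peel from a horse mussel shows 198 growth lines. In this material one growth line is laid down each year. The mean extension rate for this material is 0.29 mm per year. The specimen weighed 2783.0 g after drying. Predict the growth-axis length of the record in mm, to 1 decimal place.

The record spans 198 years at 0.29 mm per year.
Length ≈ 0.29 × 198 = 57.4 mm.

57.4 mm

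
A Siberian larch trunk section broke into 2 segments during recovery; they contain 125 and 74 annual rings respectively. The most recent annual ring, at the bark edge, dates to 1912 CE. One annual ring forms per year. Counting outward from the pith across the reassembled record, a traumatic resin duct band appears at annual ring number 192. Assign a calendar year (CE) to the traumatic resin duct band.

Total annual rings = 125 + 74 = 199.
Between annual ring 192 and the bark edge there are 199 − 192 = 7 annual rings.
The annual ring at the bark edge is 1912 CE, so the traumatic resin duct band dates to 1912 − 7 = 1905 CE.

1905 CE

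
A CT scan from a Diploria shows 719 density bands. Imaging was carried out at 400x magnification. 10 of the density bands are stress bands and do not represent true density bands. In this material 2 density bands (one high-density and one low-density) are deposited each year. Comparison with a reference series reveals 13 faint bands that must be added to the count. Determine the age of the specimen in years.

361 years

True density band count = 719 − 10 + 13 = 722.
With 2 density bands per year, 722 / 2 = 361 years.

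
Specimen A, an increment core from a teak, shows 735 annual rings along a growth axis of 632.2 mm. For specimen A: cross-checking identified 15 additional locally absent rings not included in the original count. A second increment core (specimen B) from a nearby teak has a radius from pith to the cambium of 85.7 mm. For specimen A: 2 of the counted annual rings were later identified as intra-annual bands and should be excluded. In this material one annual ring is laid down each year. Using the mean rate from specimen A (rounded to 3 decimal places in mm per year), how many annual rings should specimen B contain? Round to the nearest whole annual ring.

Specimen A: after corrections the count is 735 − 2 + 15 = 748 annual rings.
A: Mean rate = 632.2 mm / 748 years ≈ 0.845 mm/yr.
Specimen B: 85.7 mm / 0.845 mm per year = 101.42 years ≈ 101 annual rings.

101 annual rings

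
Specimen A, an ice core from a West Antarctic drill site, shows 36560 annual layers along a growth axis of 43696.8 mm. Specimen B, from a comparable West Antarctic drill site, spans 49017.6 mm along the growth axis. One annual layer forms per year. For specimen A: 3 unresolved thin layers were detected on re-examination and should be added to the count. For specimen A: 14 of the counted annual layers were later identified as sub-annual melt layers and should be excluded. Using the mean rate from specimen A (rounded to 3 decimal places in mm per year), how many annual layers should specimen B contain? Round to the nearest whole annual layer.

Specimen A: true annual layer count = 36560 − 14 + 3 = 36549.
A: Extension rate ≈ 43696.8 / 36549 = 1.196 mm/yr.
For B, 49017.6 / 1.196 = 40984.62 years ≈ 40985 annual layers.

40985 annual layers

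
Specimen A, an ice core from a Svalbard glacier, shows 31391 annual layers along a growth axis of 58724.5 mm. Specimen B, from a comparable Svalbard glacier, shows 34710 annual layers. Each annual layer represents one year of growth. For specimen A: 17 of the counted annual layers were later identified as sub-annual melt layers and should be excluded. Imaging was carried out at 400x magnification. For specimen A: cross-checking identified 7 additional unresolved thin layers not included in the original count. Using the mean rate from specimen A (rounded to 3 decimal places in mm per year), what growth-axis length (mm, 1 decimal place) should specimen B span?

Specimen A: adjusted count: 31391 − 17 + 7 = 31381 annual layers.
A: 58724.5 mm over 31381 years gives 58724.5 / 31381 ≈ 1.871 mm per year.
For B, 1.871 mm/year × 34710 years = 64942.4 mm.

64942.4 mm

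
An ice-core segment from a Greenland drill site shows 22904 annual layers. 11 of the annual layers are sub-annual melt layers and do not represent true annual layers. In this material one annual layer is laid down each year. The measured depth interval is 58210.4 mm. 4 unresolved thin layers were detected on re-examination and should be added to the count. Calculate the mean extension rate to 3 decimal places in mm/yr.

True annual layer count = 22904 − 11 + 4 = 22897.
Extension rate ≈ 58210.4 / 22897 = 2.542 mm/yr.

2.542 mm/yr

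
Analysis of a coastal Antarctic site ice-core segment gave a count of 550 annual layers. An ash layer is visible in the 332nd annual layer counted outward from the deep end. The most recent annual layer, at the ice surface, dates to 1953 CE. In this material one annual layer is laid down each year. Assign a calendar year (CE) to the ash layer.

Between annual layer 332 and the ice surface there are 550 − 332 = 218 annual layers.
The annual layer at the ice surface is 1953 CE, so the ash layer dates to 1953 − 218 = 1735 CE.

1735 CE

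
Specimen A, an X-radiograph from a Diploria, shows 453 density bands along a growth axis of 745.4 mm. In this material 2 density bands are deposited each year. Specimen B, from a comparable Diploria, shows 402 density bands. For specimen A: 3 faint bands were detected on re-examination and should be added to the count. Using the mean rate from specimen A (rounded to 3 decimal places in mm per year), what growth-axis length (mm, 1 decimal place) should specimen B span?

Specimen A: correcting the raw count gives 453 + 3 = 456 true density bands.
Specimen A: with 2 density bands per year, 456 / 2 = 228 years.
A: Mean rate = 745.4 mm / 228 years ≈ 3.269 mm/year.
Specimen B: dividing by 2 density bands per year: 402 / 2 = 201 years. Length of B = 3.269 × 201 = 657.1 mm.

657.1 mm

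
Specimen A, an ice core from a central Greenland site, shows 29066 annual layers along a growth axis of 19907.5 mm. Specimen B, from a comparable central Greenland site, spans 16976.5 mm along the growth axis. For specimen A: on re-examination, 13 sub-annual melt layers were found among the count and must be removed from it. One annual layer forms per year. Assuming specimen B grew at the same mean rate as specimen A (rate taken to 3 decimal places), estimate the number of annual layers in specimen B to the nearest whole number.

Specimen A: adjusted count: 29066 − 13 = 29053 annual layers.
A: Extension rate ≈ 19907.5 / 29053 = 0.685 mm per year.
For B, 16976.5 / 0.685 = 24783.21 years ≈ 24783 annual layers.

24783 annual layers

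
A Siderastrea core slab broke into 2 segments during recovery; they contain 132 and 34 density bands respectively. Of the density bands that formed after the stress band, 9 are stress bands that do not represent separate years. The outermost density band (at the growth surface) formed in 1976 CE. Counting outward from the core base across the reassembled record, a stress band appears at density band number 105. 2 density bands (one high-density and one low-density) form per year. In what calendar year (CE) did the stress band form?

Total density bands = 132 + 34 = 166.
166 − 105 = 61 density bands lie beyond the stress band toward the growth surface.
61 − 9 false = 52 true density bands after the stress band.
Dividing by 2 density bands per year: 52 / 2 = 26 years.
Counting back 26 years from 1976 CE places the stress band in 1976 − 26 = 1950 CE.

1950 CE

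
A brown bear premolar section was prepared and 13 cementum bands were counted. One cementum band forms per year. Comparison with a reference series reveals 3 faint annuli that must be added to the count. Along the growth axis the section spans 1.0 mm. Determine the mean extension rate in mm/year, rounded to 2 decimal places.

True cementum band count = 13 + 3 = 16.
Mean rate = 1.0 mm / 16 years ≈ 0.06 mm/year.

0.06 mm/year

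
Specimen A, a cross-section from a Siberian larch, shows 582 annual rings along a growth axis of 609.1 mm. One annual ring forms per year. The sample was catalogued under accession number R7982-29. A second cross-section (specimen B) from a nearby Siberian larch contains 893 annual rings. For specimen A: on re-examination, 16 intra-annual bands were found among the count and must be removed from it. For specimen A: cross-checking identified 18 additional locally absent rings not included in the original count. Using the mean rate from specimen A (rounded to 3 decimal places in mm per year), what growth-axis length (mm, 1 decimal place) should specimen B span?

Specimen A: correcting the raw count gives 582 − 16 + 18 = 584 true annual rings.
A: Mean rate = 609.1 mm / 584 years ≈ 1.043 mm/year.
Length of B = 1.043 × 893 = 931.4 mm.

931.4 mm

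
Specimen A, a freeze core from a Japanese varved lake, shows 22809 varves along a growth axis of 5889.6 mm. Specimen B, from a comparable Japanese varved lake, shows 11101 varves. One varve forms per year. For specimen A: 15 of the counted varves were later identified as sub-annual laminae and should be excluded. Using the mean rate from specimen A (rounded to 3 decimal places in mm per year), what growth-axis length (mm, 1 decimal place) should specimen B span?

Specimen A: correcting the raw count gives 22809 − 15 = 22794 true varves.
A: 5889.6 mm over 22794 years gives 5889.6 / 22794 ≈ 0.258 mm/yr.
B's length ≈ 0.258 × 11101 = 2864.1 mm.

2864.1 mm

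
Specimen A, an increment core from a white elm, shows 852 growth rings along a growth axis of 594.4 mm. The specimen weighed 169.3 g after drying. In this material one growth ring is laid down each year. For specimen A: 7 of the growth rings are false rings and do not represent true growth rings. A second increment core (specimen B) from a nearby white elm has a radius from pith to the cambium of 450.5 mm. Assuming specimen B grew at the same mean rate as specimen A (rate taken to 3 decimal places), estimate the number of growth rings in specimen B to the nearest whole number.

Specimen A: after corrections the count is 852 − 7 = 845 growth rings.
A: 594.4 mm over 845 years gives 594.4 / 845 ≈ 0.703 mm/year.
For B, 450.5 / 0.703 = 640.83 years ≈ 641 growth rings.

641 growth rings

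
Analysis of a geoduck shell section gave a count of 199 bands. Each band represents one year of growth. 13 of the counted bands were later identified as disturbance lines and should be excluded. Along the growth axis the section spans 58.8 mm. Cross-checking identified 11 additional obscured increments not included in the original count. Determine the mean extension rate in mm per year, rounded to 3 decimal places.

0.298 mm per year

Adjusted count: 199 − 13 + 11 = 197 bands.
Extension rate ≈ 58.8 / 197 = 0.298 mm per year.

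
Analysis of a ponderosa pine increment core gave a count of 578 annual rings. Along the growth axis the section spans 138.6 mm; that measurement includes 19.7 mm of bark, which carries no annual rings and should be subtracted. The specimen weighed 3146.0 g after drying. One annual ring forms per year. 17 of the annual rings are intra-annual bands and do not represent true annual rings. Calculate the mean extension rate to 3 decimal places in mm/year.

Adjusted count: 578 − 17 = 561 annual rings.
Net length = 138.6 − 19.7 = 118.9 mm.
118.9 mm over 561 years gives 118.9 / 561 ≈ 0.212 mm/year.

0.212 mm/year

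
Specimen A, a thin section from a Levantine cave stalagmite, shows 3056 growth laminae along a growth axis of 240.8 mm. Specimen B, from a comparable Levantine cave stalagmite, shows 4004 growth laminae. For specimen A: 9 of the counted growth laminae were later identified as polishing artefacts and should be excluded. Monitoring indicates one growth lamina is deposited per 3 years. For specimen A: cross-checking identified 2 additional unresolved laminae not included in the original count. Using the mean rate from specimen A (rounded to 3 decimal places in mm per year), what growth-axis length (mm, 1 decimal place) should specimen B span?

312.3 mm

Specimen A: true growth lamina count = 3056 − 9 + 2 = 3049.
Specimen A: at 3 years per growth lamina, 3049 × 3 = 9147 years.
A: Extension rate ≈ 240.8 / 9147 = 0.026 mm per year.
Specimen B: 4004 growth laminae at 3 years each span 4004 × 3 = 12012 years. B's length ≈ 0.026 × 12012 = 312.3 mm.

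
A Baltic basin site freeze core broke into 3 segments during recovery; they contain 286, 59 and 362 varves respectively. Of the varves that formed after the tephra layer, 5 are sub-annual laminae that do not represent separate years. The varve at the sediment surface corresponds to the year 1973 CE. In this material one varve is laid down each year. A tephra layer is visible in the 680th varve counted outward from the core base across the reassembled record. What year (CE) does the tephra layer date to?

1951 CE

Total varves = 286 + 59 + 362 = 707.
707 − 680 = 27 varves lie beyond the tephra layer toward the sediment surface.
Removing the 5 false varves leaves 27 − 5 = 22 true varves beyond the tephra layer.
Counting back 22 years from 1973 CE places the tephra layer in 1973 − 22 = 1951 CE.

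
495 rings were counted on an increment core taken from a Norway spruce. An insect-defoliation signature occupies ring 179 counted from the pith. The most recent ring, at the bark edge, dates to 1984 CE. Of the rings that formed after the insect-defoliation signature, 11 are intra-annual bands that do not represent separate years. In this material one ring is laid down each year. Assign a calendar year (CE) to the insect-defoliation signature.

1679 CE

Between ring 179 and the bark edge there are 495 − 179 = 316 rings.
Removing the 11 false rings leaves 316 − 11 = 305 true rings beyond the insect-defoliation signature.
Counting back 305 years from 1984 CE places the insect-defoliation signature in 1984 − 305 = 1679 CE.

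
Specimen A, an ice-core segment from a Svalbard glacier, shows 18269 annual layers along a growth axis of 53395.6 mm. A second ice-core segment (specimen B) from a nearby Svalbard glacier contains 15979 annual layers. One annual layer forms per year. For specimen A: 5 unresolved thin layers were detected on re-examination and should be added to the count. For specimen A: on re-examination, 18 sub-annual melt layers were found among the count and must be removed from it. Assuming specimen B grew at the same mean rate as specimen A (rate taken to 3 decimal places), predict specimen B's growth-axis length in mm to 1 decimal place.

Specimen A: true annual layer count = 18269 − 18 + 5 = 18256.
A: Extension rate ≈ 53395.6 / 18256 = 2.925 mm per year.
Length of B = 2.925 × 15979 = 46738.6 mm.

46738.6 mm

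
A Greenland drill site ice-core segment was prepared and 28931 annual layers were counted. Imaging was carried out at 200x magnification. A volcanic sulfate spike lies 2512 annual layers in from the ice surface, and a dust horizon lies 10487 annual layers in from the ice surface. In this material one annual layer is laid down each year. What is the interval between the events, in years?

7975 years

Separation: 10487 − 2512 = 7975 annual layers.
That is 7975 years at one annual layer per year.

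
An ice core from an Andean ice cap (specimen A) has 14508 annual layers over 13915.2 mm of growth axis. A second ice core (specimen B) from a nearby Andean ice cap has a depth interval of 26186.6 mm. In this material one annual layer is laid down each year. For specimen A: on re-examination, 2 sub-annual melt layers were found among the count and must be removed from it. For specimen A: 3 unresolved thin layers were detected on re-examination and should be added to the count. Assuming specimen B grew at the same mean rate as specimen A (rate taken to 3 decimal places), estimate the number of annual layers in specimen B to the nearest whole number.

27306 annual layers

Specimen A: true annual layer count = 14508 − 2 + 3 = 14509.
A: Extension rate ≈ 13915.2 / 14509 = 0.959 mm/yr.
B spans 26186.6 / 0.959 = 27306.15 years ≈ 27306 annual layers.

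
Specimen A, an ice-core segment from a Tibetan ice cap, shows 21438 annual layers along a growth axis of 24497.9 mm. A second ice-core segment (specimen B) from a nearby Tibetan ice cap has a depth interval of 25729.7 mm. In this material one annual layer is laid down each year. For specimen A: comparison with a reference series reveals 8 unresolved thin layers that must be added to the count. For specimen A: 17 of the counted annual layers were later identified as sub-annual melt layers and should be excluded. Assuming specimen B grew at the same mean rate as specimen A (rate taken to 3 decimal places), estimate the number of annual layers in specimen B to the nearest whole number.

Specimen A: after corrections the count is 21438 − 17 + 8 = 21429 annual layers.
A: 24497.9 mm over 21429 years gives 24497.9 / 21429 ≈ 1.143 mm/year.
Specimen B: 25729.7 mm / 1.143 mm per year = 22510.67 years ≈ 22511 annual layers.

22511 annual layers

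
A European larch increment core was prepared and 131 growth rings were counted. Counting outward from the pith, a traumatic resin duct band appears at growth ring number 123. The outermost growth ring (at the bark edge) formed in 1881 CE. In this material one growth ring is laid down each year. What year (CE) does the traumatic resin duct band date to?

The traumatic resin duct band sits at growth ring 123 from the pith, so 131 − 123 = 8 growth rings formed after it.
The growth ring at the bark edge is 1881 CE, so the traumatic resin duct band dates to 1881 − 8 = 1873 CE.

1873 CE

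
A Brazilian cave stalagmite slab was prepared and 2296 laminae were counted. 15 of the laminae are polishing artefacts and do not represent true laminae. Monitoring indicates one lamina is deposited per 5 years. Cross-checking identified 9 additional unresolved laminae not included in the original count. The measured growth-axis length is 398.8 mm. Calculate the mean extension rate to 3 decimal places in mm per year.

0.035 mm per year

Adjusted count: 2296 − 15 + 9 = 2290 laminae.
Multiplying by 5 years per lamina: 2290 × 5 = 11450 years.
398.8 mm over 11450 years gives 398.8 / 11450 ≈ 0.035 mm per year.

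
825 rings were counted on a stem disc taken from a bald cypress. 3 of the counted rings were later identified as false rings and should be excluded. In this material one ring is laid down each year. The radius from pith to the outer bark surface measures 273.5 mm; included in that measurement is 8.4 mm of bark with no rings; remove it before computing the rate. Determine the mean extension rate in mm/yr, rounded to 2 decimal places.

0.32 mm/yr

True ring count = 825 − 3 = 822.
The growth record spans 273.5 − 8.4 = 265.1 mm.
265.1 mm over 822 years gives 265.1 / 822 ≈ 0.32 mm/yr.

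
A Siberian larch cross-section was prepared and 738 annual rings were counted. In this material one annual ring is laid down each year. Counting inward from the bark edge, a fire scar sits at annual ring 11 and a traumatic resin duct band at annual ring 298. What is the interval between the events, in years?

Separation: 298 − 11 = 287 annual rings.
That is 287 years at one annual ring per year.

287 yr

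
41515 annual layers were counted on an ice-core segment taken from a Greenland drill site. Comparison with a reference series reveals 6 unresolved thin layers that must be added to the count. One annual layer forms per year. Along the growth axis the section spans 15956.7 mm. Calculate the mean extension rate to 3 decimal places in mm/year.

0.384 mm/year

After corrections the count is 41515 + 6 = 41521 annual layers.
15956.7 mm over 41521 years gives 15956.7 / 41521 ≈ 0.384 mm/year.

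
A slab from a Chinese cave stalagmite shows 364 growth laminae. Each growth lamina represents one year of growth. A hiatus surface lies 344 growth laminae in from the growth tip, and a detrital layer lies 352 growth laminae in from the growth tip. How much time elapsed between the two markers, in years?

Separation: 352 − 344 = 8 growth laminae.
One growth lamina per year makes the interval 8 years.

8 years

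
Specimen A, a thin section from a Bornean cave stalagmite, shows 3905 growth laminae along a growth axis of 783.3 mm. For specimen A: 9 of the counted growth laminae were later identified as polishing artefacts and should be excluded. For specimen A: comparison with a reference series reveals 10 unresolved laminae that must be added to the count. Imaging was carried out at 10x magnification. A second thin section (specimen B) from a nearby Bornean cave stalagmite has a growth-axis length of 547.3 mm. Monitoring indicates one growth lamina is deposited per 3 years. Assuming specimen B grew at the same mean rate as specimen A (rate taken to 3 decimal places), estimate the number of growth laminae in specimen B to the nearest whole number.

Specimen A: correcting the raw count gives 3905 − 9 + 10 = 3906 true growth laminae.
Specimen A: at 3 years per growth lamina, 3906 × 3 = 11718 years.
A: Mean rate = 783.3 mm / 11718 years ≈ 0.067 mm/year.
For B, 547.3 / 0.067 = 8168.66 years; at 3 years per growth lamina that is 8168.66 / 3 ≈ 2723 growth laminae.

2723 growth laminae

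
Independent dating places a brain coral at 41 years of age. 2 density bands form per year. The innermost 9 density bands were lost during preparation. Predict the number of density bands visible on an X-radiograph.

41 years at 2 density bands per year gives 41 × 2 = 82 density bands.
Subtracting the 9 density bands not captured gives 82 − 9 = 73 density bands in the record.

73 density bands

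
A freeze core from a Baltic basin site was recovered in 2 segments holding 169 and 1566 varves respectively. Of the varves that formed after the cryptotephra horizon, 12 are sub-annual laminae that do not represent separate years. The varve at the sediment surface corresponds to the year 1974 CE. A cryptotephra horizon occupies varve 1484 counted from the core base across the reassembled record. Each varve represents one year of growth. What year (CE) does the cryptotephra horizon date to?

Total varves = 169 + 1566 = 1735.
The cryptotephra horizon sits at varve 1484 from the core base, so 1735 − 1484 = 251 varves formed after it.
Excluding 12 false varves: 251 − 12 = 239.
The varve at the sediment surface is 1974 CE, so the cryptotephra horizon dates to 1974 − 239 = 1735 CE.

1735 CE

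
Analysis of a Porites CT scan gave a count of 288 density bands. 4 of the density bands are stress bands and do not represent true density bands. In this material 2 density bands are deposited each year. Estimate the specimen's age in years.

142 years

Adjusted count: 288 − 4 = 284 density bands.
284 density bands at 2 per year is 284 / 2 = 142 years.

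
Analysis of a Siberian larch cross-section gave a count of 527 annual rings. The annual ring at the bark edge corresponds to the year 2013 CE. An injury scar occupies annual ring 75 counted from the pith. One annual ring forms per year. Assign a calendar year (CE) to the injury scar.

The injury scar sits at annual ring 75 from the pith, so 527 − 75 = 452 annual rings formed after it.
Counting back 452 years from 2013 CE places the injury scar in 2013 − 452 = 1561 CE.

1561 CE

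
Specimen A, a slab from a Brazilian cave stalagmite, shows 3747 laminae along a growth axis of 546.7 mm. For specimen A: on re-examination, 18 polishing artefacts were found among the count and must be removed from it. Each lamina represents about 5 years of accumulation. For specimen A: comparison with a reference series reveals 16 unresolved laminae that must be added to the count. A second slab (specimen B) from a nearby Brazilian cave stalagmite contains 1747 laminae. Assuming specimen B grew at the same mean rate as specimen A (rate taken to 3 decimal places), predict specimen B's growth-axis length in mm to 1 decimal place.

253.3 mm

Specimen A: adjusted count: 3747 − 18 + 16 = 3745 laminae.
Specimen A: at 5 years per lamina, 3745 × 5 = 18725 years.
A: 546.7 mm over 18725 years gives 546.7 / 18725 ≈ 0.029 mm per year.
Specimen B: at 5 years per lamina, 1747 × 5 = 8735 years. B's length ≈ 0.029 × 8735 = 253.3 mm.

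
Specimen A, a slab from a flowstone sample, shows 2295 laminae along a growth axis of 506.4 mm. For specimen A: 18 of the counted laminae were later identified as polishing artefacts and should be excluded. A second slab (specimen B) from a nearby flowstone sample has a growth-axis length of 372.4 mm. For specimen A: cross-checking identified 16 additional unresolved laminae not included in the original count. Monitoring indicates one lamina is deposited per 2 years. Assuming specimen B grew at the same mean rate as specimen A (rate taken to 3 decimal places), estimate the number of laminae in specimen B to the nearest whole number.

1693 laminae

Specimen A: adjusted count: 2295 − 18 + 16 = 2293 laminae.
Specimen A: multiplying by 2 years per lamina: 2293 × 2 = 4586 years.
A: 506.4 mm over 4586 years gives 506.4 / 4586 ≈ 0.110 mm per year.
Specimen B: 372.4 mm / 0.110 mm per year = 3385.45 years; at 2 years per lamina that is 3385.45 / 2 ≈ 1693 laminae.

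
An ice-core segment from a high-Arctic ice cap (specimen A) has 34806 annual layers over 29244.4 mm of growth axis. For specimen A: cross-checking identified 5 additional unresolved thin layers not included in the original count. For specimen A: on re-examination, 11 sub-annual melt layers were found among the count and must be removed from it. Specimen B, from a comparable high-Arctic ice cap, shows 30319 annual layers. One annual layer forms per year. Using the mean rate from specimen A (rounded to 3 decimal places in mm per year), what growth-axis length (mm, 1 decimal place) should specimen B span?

Specimen A: after corrections the count is 34806 − 11 + 5 = 34800 annual layers.
A: 29244.4 mm over 34800 years gives 29244.4 / 34800 ≈ 0.840 mm per year.
For B, 0.840 mm/year × 30319 years = 25468.0 mm.

25468.0 mm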